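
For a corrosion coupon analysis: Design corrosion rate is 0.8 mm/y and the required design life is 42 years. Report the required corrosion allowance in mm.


Corrosion allowance = CR × design life
CA = 0.8 * 42 = 33.6 mm

33.6 mm


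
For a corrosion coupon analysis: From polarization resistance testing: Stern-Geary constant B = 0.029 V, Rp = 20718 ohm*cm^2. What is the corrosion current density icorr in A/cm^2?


Apply the Stern-Geary relation: icorr = B / Rp
icorr = 0.029 / 20718 = 1.4×10^-6 A/cm^2

1.4×10^-6 A/cm^2


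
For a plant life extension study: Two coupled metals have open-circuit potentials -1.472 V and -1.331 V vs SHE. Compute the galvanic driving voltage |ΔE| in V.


Driving voltage is the absolute potential difference.
|ΔE| = |-1.472 − (-1.331)| = 0.141 V

0.141 V


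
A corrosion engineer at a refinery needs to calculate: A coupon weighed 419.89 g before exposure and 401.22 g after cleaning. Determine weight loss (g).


Weight loss = initial − final
WL = 419.89 − 401.22 = 18.67 g

18.67 g


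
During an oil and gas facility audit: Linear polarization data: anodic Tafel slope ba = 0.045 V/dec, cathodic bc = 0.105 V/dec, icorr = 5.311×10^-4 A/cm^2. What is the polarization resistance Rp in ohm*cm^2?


Apply the Stern-Geary equation: Rp = ba*bc / (2.303*icorr*(ba+bc))
ba*bc = 0.045*0.105 = 0.004725
ba+bc = 0.15; 2.303*icorr*(ba+bc) = 2.303*5.311×10^-4*0.15 = 1.8346849×10^-4
Rp = 0.004725 / 1.8346849×10^-4 = 25.8 ohm*cm^2

25.8 ohm*cm^2


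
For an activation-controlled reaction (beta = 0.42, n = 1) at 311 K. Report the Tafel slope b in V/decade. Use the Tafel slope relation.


Apply the Tafel slope relation: b = 2.303*R*T/(beta*n*F)
Numerator: 2.303 * 8.314 * 311 = 5954.76
Denominator: 0.42 * 1 * 96485 = 40523.7
b = 5954.76 / 40523.7 = 0.1469 V/decade

0.1469 V/decade


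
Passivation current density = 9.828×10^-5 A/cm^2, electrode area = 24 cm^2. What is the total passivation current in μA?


I = i_pass * A, then convert A → μA (×10^6)
I = 9.828×10^-5 * 24 * 10^6 = 2358.72 μA

2358.72 μA


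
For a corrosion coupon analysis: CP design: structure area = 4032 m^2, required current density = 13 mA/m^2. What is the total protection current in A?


I = area * current density, then convert mA → A (÷1000)
I = 4032 * 13 / 1000 = 52.42 A

52.42 A


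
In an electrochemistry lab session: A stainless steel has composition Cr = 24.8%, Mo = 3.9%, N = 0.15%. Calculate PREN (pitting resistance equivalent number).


Apply the PREN formula: PREN = Cr + 3.3*Mo + 16*N
PREN = 24.8 + 3.3*3.9 + 16*0.15
PREN = 24.8 + 12.87 + 2.4 = 40.07

40.07


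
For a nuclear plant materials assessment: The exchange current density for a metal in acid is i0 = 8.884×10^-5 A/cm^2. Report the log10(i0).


i0 = 8.884×10^-5 A/cm^2
log10(i0) = -4.051

-4.051


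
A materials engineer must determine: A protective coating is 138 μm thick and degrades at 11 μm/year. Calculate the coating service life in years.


Service life = thickness / degradation rate
Life = 138 / 11 = 12.5 years

12.5 years


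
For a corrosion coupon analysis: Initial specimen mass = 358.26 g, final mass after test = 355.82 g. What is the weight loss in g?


Weight loss = initial − final
WL = 358.26 − 355.82 = 2.44 g

2.44 g


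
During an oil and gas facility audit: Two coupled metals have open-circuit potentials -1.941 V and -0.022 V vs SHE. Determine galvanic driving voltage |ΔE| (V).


Driving voltage is the absolute potential difference.
|ΔE| = |-1.941 − (-0.022)| = 1.919 V

1.919 V


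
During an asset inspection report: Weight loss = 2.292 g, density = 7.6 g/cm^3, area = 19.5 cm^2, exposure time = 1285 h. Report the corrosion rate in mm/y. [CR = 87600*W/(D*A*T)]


Apply the mm/y weight-loss relation: CR = 87600 * W / (D * A * T)
Numerator: 87600 * 2.292 = 200779.2
Denominator: 7.6 * 19.5 * 1285 = 190437.0
CR = 200779.2 / 190437.0 = 1.0543 mm/y

1.0543 mm/y


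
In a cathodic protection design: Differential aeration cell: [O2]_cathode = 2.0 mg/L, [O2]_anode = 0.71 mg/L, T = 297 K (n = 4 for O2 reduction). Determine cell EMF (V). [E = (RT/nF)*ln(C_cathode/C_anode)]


Apply the Nernst concentration-cell relation: E = (RT/nF)*ln(C_cathode/C_anode)
RT/nF = 8.314*297/(4*96485) = 0.00639804 V
ln(2.0/0.71) = 1.03564
E = 0.00639804 * 1.03564 = 0.00663 V

0.00663 V


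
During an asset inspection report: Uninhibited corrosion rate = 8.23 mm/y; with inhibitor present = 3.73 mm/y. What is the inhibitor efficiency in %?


Apply the inhibitor-efficiency definition: IE = (CR_blank − CR_inh)/CR_blank × 100
IE = (8.23 − 3.73) / 8.23 × 100
IE = 4.5 / 8.23 × 100 = 54.7 %

54.7 %


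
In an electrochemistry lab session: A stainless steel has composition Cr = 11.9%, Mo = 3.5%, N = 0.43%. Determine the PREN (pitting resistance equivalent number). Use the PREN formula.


Apply the PREN formula: PREN = Cr + 3.3*Mo + 16*N
PREN = 11.9 + 3.3*3.5 + 16*0.43
PREN = 11.9 + 11.55 + 6.88 = 30.33

30.33


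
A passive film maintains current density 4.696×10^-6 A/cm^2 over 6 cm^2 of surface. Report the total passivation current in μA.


I = i_pass * A, then convert A → μA (×10^6)
I = 4.696×10^-6 * 6 * 10^6 = 28.18 μA

28.18 μA


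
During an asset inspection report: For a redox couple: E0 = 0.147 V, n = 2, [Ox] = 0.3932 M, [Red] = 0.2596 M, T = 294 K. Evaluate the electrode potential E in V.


Apply the Nernst equation: E = E0 + (RT/nF)*ln([Ox]/[Red])
Step 1: RT/nF = 8.314*294/(2*96485) = 0.01266682 V
Step 2: [Ox]/[Red] = 0.3932/0.2596 = 1.514638
Step 3: ln(1.514638) = 0.415176
Step 4: correction = 0.01266682 * 0.415176 = 0.0053 V
E = 0.147 + 0.0053 = 0.1523 V

0.1523 V


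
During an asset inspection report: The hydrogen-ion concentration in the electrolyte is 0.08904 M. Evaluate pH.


pH = −log10[H+]
pH = −log10(0.08904) = 1.05

1.05


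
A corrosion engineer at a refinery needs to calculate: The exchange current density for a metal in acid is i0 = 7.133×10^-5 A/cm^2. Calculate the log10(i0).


i0 = 7.133×10^-5 A/cm^2
log10(i0) = -4.147

-4.147


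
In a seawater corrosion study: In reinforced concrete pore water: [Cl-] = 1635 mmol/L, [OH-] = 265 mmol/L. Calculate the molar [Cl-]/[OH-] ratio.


Threshold parameter = [Cl-] / [OH-] (molar basis; both in mmol/L, so units cancel)
Ratio = 1635 / 265 = 6.17

6.17


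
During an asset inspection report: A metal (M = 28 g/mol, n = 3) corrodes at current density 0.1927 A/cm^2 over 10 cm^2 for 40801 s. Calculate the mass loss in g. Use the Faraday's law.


Apply Faraday's law: m = i*A*t*M / (n*F)
Total charge passed Q = i*A*t = 0.1927*10*40801 = 78623.527 C
m = Q*M/(n*F) = 78623.527*28/(3*96485) = 7.6055 g

7.6055 g


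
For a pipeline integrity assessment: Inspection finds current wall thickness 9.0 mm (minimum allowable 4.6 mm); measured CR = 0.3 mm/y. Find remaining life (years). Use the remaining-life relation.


Apply the remaining-life relation: RL = (t_current − t_min) / CR
RL = (9.0 − 4.6) / 0.3 = 4.4 / 0.3 = 14.7 years

14.7 years


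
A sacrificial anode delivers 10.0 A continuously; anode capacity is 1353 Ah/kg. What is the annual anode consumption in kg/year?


Annual consumption = current * hours per year / capacity
Rate = 10.0 * 8760 / 1353 = 64.7 kg/year

64.7 kg/year


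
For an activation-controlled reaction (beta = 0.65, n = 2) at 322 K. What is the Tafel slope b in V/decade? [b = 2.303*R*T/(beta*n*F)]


Apply the Tafel slope relation: b = 2.303*R*T/(beta*n*F)
Numerator: 2.303 * 8.314 * 322 = 6165.38
Denominator: 0.65 * 2 * 96485 = 125430.5
b = 6165.38 / 125430.5 = 0.049 V/decade

0.049 V/decade


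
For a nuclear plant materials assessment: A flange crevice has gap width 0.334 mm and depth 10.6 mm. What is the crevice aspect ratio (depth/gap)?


Aspect ratio = depth / gap
Ratio = 10.6 / 0.334 = 31.7

31.7


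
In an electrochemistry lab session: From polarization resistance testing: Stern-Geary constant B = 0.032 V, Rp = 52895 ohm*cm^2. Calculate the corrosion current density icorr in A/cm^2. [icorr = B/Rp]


Apply the Stern-Geary relation: icorr = B / Rp
icorr = 0.032 / 52895 = 6.05×10^-7 A/cm^2

6.05×10^-7 A/cm^2


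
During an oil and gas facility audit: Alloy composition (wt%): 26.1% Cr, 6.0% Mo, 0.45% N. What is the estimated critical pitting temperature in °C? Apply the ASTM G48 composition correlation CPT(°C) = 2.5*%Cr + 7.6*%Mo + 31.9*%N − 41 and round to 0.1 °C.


Apply the ASTM G48 empirical CPT estimate: CPT(°C) = 2.5*%Cr + 7.6*%Mo + 31.9*%N − 41
2.5*26.1 = 65.25; 7.6*6.0 = 45.6; 31.9*0.45 = 14.355
CPT = 65.25 + 45.6 + 14.355 − 41 = 84.205 °C
Rounded to 0.1 °C: CPT ≈ 84.2 °C

84.2 °C


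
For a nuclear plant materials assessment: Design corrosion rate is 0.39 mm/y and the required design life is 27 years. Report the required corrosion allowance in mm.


Corrosion allowance = CR × design life
CA = 0.39 * 27 = 10.53 mm

10.53 mm


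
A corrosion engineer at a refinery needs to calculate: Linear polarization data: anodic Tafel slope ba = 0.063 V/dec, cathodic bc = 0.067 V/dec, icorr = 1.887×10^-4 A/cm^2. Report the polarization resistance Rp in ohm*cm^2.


Apply the Stern-Geary equation: Rp = ba*bc / (2.303*icorr*(ba+bc))
ba*bc = 0.063*0.067 = 0.004221
ba+bc = 0.13; 2.303*icorr*(ba+bc) = 2.303*1.887×10^-4*0.13 = 5.6494893×10^-5
Rp = 0.004221 / 5.6494893×10^-5 = 74.7 ohm*cm^2

74.7 ohm*cm^2


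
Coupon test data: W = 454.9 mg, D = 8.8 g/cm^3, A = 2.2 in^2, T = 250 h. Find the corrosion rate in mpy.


Apply the mpy weight-loss relation: CR = 534 * W / (D * A * T)
Numerator: 534 * 454.9 = 242916.6
Denominator: 8.8 * 2.2 * 250 = 4840.0
CR = 242916.6 / 4840.0 = 50.189 mpy

50.189 mpy


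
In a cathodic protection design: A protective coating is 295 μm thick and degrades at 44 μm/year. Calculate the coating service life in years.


Service life = thickness / degradation rate
Life = 295 / 44 = 6.7 years

6.7 years


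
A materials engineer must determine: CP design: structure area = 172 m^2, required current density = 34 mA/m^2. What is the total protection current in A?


I = area * current density, then convert mA → A (÷1000)
I = 172 * 34 / 1000 = 5.85 A

5.85 A


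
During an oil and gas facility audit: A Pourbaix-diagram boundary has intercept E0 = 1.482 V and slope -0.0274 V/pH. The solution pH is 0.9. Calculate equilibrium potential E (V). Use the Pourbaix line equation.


Apply the Pourbaix line equation: E = E0 + slope*pH
E = 1.482 + (-0.0274)*0.9 = 1.482 + (-0.02466) = 1.45734 V
Rounded to 3 decimal places: E = 1.457 V

1.457 V


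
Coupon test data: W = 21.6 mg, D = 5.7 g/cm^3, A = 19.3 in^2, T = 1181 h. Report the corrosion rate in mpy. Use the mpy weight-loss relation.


Apply the mpy weight-loss relation: CR = 534 * W / (D * A * T)
Numerator: 534 * 21.6 = 11534.4
Denominator: 5.7 * 19.3 * 1181 = 129921.81
CR = 11534.4 / 129921.81 = 0.08878 mpy

0.08878 mpy


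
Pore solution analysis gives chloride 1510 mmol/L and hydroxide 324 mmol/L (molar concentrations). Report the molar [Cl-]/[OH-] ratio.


Threshold parameter = [Cl-] / [OH-] (molar basis; both in mmol/L, so units cancel)
Ratio = 1510 / 324 = 4.66

4.66


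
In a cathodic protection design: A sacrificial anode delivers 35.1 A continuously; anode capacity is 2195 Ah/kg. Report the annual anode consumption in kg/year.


Annual consumption = current * hours per year / capacity
Rate = 35.1 * 8760 / 2195 = 140.1 kg/year

140.1 kg/year


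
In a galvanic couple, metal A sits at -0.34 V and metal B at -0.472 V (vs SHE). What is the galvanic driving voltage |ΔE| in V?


Driving voltage is the absolute potential difference.
|ΔE| = |-0.34 − (-0.472)| = 0.132 V

0.132 V


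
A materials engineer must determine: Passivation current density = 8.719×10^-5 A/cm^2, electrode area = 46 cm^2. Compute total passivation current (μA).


I = i_pass * A, then convert A → μA (×10^6)
I = 8.719×10^-5 * 46 * 10^6 = 4010.74 μA

4010.74 μA


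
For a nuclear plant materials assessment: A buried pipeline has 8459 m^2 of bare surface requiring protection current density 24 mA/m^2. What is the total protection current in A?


I = area * current density, then convert mA → A (÷1000)
I = 8459 * 24 / 1000 = 203.02 A

203.02 A


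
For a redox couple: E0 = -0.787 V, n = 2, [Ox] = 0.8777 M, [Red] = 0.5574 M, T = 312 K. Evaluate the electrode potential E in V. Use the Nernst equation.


Apply the Nernst equation: E = E0 + (RT/nF)*ln([Ox]/[Red])
Step 1: RT/nF = 8.314*312/(2*96485) = 0.01344234 V
Step 2: [Ox]/[Red] = 0.8777/0.5574 = 1.574632
Step 3: ln(1.574632) = 0.454022
Step 4: correction = 0.01344234 * 0.454022 = 0.006 V
E = -0.787 + 0.006 = -0.781 V

-0.781 V


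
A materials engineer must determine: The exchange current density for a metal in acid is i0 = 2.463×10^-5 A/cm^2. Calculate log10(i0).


i0 = 2.463×10^-5 A/cm^2
log10(i0) = -4.609

-4.609


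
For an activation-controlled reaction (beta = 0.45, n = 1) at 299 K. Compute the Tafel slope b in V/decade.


Apply the Tafel slope relation: b = 2.303*R*T/(beta*n*F)
Numerator: 2.303 * 8.314 * 299 = 5725.0
Denominator: 0.45 * 1 * 96485 = 43418.25
b = 5725.0 / 43418.25 = 0.1319 V/decade

0.1319 V/decade


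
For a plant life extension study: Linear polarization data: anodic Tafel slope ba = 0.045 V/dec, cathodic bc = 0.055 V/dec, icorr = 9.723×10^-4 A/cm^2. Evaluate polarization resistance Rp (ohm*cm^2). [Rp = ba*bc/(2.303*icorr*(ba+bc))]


Apply the Stern-Geary equation: Rp = ba*bc / (2.303*icorr*(ba+bc))
ba*bc = 0.045*0.055 = 0.002475
ba+bc = 0.1; 2.303*icorr*(ba+bc) = 2.303*9.723×10^-4*0.1 = 2.2392069×10^-4
Rp = 0.002475 / 2.2392069×10^-4 = 11.05 ohm*cm^2

11.05 ohm*cm^2


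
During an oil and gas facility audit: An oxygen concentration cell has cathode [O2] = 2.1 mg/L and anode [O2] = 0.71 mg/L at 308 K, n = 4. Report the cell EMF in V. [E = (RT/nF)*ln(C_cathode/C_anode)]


Apply the Nernst concentration-cell relation: E = (RT/nF)*ln(C_cathode/C_anode)
RT/nF = 8.314*308/(4*96485) = 0.006635 V
ln(2.1/0.71) = 1.08443
E = 0.006635 * 1.08443 = 0.0072 V

0.0072 V


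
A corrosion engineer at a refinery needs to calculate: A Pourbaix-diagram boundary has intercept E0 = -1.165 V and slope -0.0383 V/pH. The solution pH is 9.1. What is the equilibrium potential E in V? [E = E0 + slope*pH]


Apply the Pourbaix line equation: E = E0 + slope*pH
E = -1.165 + (-0.0383)*9.1 = -1.165 + (-0.34853) = -1.51353 V
Rounded to 3 decimal places: E = -1.514 V

-1.514 V


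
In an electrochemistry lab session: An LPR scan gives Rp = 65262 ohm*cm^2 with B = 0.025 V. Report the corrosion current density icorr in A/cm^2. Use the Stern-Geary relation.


Apply the Stern-Geary relation: icorr = B / Rp
icorr = 0.025 / 65262 = 3.831×10^-7 A/cm^2

3.831×10^-7 A/cm^2


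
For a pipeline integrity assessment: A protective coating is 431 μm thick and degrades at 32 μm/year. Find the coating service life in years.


Service life = thickness / degradation rate
Life = 431 / 32 = 13.5 years

13.5 years


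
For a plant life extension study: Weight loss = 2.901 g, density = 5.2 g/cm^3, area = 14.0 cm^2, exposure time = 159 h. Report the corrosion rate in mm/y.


Apply the mm/y weight-loss relation: CR = 87600 * W / (D * A * T)
Numerator: 87600 * 2.901 = 254127.6
Denominator: 5.2 * 14.0 * 159 = 11575.2
CR = 254127.6 / 11575.2 = 21.95449 mm/y

21.95449 mm/y


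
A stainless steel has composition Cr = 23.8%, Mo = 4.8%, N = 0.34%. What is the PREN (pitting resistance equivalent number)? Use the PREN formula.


Apply the PREN formula: PREN = Cr + 3.3*Mo + 16*N
PREN = 23.8 + 3.3*4.8 + 16*0.34
PREN = 23.8 + 15.84 + 5.44 = 45.08

45.08


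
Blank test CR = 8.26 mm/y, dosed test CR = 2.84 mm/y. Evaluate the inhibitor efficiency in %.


Apply the inhibitor-efficiency definition: IE = (CR_blank − CR_inh)/CR_blank × 100
IE = (8.26 − 2.84) / 8.26 × 100
IE = 5.42 / 8.26 × 100 = 65.6 %

65.6 %


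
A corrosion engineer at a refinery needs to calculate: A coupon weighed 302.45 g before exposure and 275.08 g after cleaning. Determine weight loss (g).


Weight loss = initial − final
WL = 302.45 − 275.08 = 27.37 g

27.37 g


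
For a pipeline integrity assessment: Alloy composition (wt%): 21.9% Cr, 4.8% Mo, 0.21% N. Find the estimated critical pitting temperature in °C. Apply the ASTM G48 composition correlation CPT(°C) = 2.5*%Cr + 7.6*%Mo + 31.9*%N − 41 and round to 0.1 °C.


Apply the ASTM G48 empirical CPT estimate: CPT(°C) = 2.5*%Cr + 7.6*%Mo + 31.9*%N − 41
2.5*21.9 = 54.75; 7.6*4.8 = 36.48; 31.9*0.21 = 6.699
CPT = 54.75 + 36.48 + 6.699 − 41 = 56.929 °C
Rounded to 0.1 °C: CPT ≈ 56.9 °C

56.9 °C


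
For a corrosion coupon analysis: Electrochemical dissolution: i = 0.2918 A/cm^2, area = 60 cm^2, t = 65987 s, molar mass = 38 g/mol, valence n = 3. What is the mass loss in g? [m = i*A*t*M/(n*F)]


Apply Faraday's law: m = i*A*t*M / (n*F)
Total charge passed Q = i*A*t = 0.2918*60*65987 = 1155300.396 C
m = Q*M/(n*F) = 1155300.396*38/(3*96485) = 151.669 g

151.669 g


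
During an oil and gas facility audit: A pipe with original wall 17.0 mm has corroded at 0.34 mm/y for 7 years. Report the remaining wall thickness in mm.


Remaining wall = original − CR × time
t = 17.0 − 0.34*7 = 17.0 − 2.38 = 14.62 mm

14.62 mm


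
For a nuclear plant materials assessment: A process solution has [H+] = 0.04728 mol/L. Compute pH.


pH = −log10[H+]
pH = −log10(0.04728) = 1.33

1.33


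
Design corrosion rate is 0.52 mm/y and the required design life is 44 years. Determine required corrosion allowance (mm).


Corrosion allowance = CR × design life
CA = 0.52 * 44 = 22.88 mm

22.88 mm


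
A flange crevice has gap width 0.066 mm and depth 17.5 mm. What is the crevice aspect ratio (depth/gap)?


Aspect ratio = depth / gap
Ratio = 17.5 / 0.066 = 265.2

265.2


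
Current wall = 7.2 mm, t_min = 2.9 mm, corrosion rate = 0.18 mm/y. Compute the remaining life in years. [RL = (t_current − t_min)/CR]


Apply the remaining-life relation: RL = (t_current − t_min) / CR
RL = (7.2 − 2.9) / 0.18 = 4.3 / 0.18 = 23.9 years

23.9 years


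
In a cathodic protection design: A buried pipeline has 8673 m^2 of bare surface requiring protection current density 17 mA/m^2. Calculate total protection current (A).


I = area * current density, then convert mA → A (÷1000)
I = 8673 * 17 / 1000 = 147.44 A

147.44 A


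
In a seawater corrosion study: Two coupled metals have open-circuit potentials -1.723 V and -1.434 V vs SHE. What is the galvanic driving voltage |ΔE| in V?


Driving voltage is the absolute potential difference.
|ΔE| = |-1.723 − (-1.434)| = 0.289 V

0.289 V


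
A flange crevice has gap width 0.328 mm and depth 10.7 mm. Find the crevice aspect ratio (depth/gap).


Aspect ratio = depth / gap
Ratio = 10.7 / 0.328 = 32.6

32.6


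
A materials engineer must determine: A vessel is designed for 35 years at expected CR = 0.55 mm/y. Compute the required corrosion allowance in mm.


Corrosion allowance = CR × design life
CA = 0.55 * 35 = 19.25 mm

19.25 mm


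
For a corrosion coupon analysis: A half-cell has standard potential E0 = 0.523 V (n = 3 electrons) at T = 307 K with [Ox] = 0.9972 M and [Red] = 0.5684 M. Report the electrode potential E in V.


Apply the Nernst equation: E = E0 + (RT/nF)*ln([Ox]/[Red])
Step 1: RT/nF = 8.314*307/(3*96485) = 0.00881794 V
Step 2: [Ox]/[Red] = 0.9972/0.5684 = 1.754398
Step 3: ln(1.754398) = 0.562126
Step 4: correction = 0.00881794 * 0.562126 = 0.005 V
E = 0.523 + 0.005 = 0.528 V

0.528 V


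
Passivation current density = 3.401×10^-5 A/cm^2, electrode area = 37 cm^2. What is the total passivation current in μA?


I = i_pass * A, then convert A → μA (×10^6)
I = 3.401×10^-5 * 37 * 10^6 = 1258.37 μA

1258.37 μA


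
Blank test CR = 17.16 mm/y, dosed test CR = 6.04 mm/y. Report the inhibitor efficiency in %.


Apply the inhibitor-efficiency definition: IE = (CR_blank − CR_inh)/CR_blank × 100
IE = (17.16 − 6.04) / 17.16 × 100
IE = 11.12 / 17.16 × 100 = 64.8 %

64.8 %


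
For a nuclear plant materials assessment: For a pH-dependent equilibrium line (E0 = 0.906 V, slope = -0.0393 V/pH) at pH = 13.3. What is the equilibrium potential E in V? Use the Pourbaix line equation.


Apply the Pourbaix line equation: E = E0 + slope*pH
E = 0.906 + (-0.0393)*13.3 = 0.906 + (-0.52269) = 0.38331 V
Rounded to 3 decimal places: E = 0.383 V

0.383 V


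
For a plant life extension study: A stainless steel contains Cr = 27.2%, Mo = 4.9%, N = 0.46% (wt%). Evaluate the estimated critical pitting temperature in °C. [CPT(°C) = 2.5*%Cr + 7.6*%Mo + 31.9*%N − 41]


Apply the ASTM G48 empirical CPT estimate: CPT(°C) = 2.5*%Cr + 7.6*%Mo + 31.9*%N − 41
2.5*27.2 = 68; 7.6*4.9 = 37.24; 31.9*0.46 = 14.674
CPT = 68 + 37.24 + 14.674 − 41 = 78.914 °C
Rounded to 0.1 °C: CPT ≈ 78.9 °C

78.9 °C


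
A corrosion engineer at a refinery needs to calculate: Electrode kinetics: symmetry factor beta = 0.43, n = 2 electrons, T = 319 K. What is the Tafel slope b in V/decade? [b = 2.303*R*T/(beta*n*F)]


Apply the Tafel slope relation: b = 2.303*R*T/(beta*n*F)
Numerator: 2.303 * 8.314 * 319 = 6107.94
Denominator: 0.43 * 2 * 96485 = 82977.1
b = 6107.94 / 82977.1 = 0.0736 V/decade

0.0736 V/decade


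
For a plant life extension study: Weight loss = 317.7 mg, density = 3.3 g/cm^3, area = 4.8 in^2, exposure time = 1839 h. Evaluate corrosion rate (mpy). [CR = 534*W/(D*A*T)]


Apply the mpy weight-loss relation: CR = 534 * W / (D * A * T)
Numerator: 534 * 317.7 = 169651.8
Denominator: 3.3 * 4.8 * 1839 = 29129.76
CR = 169651.8 / 29129.76 = 5.824 mpy

5.824 mpy


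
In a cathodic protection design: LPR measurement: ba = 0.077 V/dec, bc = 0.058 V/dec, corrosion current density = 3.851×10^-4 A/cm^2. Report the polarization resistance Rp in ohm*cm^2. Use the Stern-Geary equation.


Apply the Stern-Geary equation: Rp = ba*bc / (2.303*icorr*(ba+bc))
ba*bc = 0.077*0.058 = 0.004466
ba+bc = 0.135; 2.303*icorr*(ba+bc) = 2.303*3.851×10^-4*0.135 = 1.1972952×10^-4
Rp = 0.004466 / 1.1972952×10^-4 = 37.3 ohm*cm^2

37.3 ohm*cm^2


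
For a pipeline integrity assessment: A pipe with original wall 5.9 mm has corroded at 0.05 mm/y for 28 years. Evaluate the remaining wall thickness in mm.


Remaining wall = original − CR × time
t = 5.9 − 0.05*28 = 5.9 − 1.4 = 4.5 mm

4.5 mm


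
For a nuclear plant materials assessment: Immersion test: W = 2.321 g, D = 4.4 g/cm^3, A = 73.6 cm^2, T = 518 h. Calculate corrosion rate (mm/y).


Apply the mm/y weight-loss relation: CR = 87600 * W / (D * A * T)
Numerator: 87600 * 2.321 = 203319.6
Denominator: 4.4 * 73.6 * 518 = 167749.12
CR = 203319.6 / 167749.12 = 1.212046 mm/y

1.212046 mm/y


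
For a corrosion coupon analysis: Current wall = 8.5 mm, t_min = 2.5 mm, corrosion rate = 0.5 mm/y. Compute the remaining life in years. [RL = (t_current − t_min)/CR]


Apply the remaining-life relation: RL = (t_current − t_min) / CR
RL = (8.5 − 2.5) / 0.5 = 6.0 / 0.5 = 12.0 years

12.0 years


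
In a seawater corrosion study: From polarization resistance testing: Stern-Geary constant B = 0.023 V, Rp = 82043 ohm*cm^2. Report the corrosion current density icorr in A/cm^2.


Apply the Stern-Geary relation: icorr = B / Rp
icorr = 0.023 / 82043 = 2.803×10^-7 A/cm^2

2.803×10^-7 A/cm^2


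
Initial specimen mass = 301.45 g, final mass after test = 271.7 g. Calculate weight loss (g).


Weight loss = initial − final
WL = 301.45 − 271.7 = 29.75 g

29.75 g


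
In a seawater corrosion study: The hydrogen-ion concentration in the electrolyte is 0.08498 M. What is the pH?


pH = −log10[H+]
pH = −log10(0.08498) = 1.07

1.07


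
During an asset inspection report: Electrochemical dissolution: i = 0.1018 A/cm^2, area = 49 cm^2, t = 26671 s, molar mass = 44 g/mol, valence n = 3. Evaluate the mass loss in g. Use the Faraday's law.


Apply Faraday's law: m = i*A*t*M / (n*F)
Total charge passed Q = i*A*t = 0.1018*49*26671 = 133040.2822 C
m = Q*M/(n*F) = 133040.2822*44/(3*96485) = 20.2234 g

20.2234 g


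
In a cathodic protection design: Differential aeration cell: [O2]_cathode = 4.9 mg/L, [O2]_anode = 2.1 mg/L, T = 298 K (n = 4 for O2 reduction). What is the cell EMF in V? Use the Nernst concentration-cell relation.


Apply the Nernst concentration-cell relation: E = (RT/nF)*ln(C_cathode/C_anode)
RT/nF = 8.314*298/(4*96485) = 0.00641958 V
ln(4.9/2.1) = 0.8473
E = 0.00641958 * 0.8473 = 0.00544 V

0.00544 V


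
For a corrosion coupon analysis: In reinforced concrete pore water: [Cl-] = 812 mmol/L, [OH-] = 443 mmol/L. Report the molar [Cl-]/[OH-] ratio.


Threshold parameter = [Cl-] / [OH-] (molar basis; both in mmol/L, so units cancel)
Ratio = 812 / 443 = 1.83

1.83


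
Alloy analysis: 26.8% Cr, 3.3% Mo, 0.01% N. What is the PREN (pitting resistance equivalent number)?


Apply the PREN formula: PREN = Cr + 3.3*Mo + 16*N
PREN = 26.8 + 3.3*3.3 + 16*0.01
PREN = 26.8 + 10.89 + 0.16 = 37.85

37.85


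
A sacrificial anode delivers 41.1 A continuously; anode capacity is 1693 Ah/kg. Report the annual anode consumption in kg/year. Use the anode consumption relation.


Annual consumption = current * hours per year / capacity
Rate = 41.1 * 8760 / 1693 = 212.7 kg/year

212.7 kg/year


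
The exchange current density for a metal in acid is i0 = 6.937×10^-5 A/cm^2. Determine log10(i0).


i0 = 6.937×10^-5 A/cm^2
log10(i0) = -4.159

-4.159


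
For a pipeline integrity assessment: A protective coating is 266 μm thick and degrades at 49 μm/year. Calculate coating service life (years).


Service life = thickness / degradation rate
Life = 266 / 49 = 5.4 years

5.4 years


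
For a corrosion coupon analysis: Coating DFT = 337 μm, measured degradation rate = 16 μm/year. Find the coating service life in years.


Service life = thickness / degradation rate
Life = 337 / 16 = 21.1 years

21.1 years


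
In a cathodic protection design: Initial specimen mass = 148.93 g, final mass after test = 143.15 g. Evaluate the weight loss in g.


Weight loss = initial − final
WL = 148.93 − 143.15 = 5.78 g

5.78 g


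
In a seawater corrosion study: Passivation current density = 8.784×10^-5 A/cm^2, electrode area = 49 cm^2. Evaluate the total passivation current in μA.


I = i_pass * A, then convert A → μA (×10^6)
I = 8.784×10^-5 * 49 * 10^6 = 4304.16 μA

4304.16 μA


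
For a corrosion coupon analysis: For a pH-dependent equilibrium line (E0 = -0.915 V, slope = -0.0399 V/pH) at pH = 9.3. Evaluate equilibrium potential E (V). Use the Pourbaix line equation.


Apply the Pourbaix line equation: E = E0 + slope*pH
E = -0.915 + (-0.0399)*9.3 = -0.915 + (-0.37107) = -1.28607 V
Rounded to 3 decimal places: E = -1.286 V

-1.286 V


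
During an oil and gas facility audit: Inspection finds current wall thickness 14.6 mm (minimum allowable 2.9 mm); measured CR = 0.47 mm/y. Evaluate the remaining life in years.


Apply the remaining-life relation: RL = (t_current − t_min) / CR
RL = (14.6 − 2.9) / 0.47 = 11.7 / 0.47 = 24.9 years

24.9 years


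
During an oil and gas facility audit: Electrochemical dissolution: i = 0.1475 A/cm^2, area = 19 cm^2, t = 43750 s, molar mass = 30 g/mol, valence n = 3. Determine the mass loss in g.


Apply Faraday's law: m = i*A*t*M / (n*F)
Total charge passed Q = i*A*t = 0.1475*19*43750 = 122609.375 C
m = Q*M/(n*F) = 122609.375*30/(3*96485) = 12.7076 g

12.7076 g


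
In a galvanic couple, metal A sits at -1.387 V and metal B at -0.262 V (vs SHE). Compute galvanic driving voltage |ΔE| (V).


Driving voltage is the absolute potential difference.
|ΔE| = |-1.387 − (-0.262)| = 1.125 V

1.125 V


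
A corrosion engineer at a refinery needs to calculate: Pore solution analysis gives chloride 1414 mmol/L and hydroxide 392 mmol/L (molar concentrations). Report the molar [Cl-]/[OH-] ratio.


Threshold parameter = [Cl-] / [OH-] (molar basis; both in mmol/L, so units cancel)
Ratio = 1414 / 392 = 3.61

3.61


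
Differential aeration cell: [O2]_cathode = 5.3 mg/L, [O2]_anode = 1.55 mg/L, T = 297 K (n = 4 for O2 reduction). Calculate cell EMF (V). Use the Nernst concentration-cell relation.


Apply the Nernst concentration-cell relation: E = (RT/nF)*ln(C_cathode/C_anode)
RT/nF = 8.314*297/(4*96485) = 0.00639804 V
ln(5.3/1.55) = 1.22945
E = 0.00639804 * 1.22945 = 0.00787 V

0.00787 V


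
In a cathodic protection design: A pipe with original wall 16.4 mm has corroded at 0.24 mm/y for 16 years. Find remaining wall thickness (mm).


Remaining wall = original − CR × time
t = 16.4 − 0.24*16 = 16.4 − 3.84 = 12.56 mm

12.56 mm


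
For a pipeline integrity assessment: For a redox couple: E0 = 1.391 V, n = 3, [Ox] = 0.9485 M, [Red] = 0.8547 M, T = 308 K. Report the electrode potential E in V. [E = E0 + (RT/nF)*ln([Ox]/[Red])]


Apply the Nernst equation: E = E0 + (RT/nF)*ln([Ox]/[Red])
Step 1: RT/nF = 8.314*308/(3*96485) = 0.00884667 V
Step 2: [Ox]/[Red] = 0.9485/0.8547 = 1.109746
Step 3: ln(1.109746) = 0.104131
Step 4: correction = 0.00884667 * 0.104131 = 0.0009 V
E = 1.391 + 0.0009 = 1.3919 V

1.3919 V


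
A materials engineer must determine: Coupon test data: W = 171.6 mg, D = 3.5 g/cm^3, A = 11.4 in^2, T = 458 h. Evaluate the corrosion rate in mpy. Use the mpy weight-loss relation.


Apply the mpy weight-loss relation: CR = 534 * W / (D * A * T)
Numerator: 534 * 171.6 = 91634.4
Denominator: 3.5 * 11.4 * 458 = 18274.2
CR = 91634.4 / 18274.2 = 5.0144 mpy

5.0144 mpy


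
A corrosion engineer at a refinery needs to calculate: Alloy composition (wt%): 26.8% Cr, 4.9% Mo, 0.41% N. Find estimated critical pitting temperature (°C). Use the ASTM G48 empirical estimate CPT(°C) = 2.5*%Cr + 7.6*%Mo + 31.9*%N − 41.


Apply the ASTM G48 empirical CPT estimate: CPT(°C) = 2.5*%Cr + 7.6*%Mo + 31.9*%N − 41
2.5*26.8 = 67; 7.6*4.9 = 37.24; 31.9*0.41 = 13.079
CPT = 67 + 37.24 + 13.079 − 41 = 76.319 °C
Rounded to 0.1 °C: CPT ≈ 76.3 °C

76.3 °C


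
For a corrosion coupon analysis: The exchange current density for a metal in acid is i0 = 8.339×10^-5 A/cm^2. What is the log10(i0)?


i0 = 8.339×10^-5 A/cm^2
log10(i0) = -4.079

-4.079


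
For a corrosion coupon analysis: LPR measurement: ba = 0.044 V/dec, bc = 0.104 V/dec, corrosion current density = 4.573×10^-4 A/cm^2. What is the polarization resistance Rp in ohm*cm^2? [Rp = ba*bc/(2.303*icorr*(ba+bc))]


Apply the Stern-Geary equation: Rp = ba*bc / (2.303*icorr*(ba+bc))
ba*bc = 0.044*0.104 = 0.004576
ba+bc = 0.148; 2.303*icorr*(ba+bc) = 2.303*4.573×10^-4*0.148 = 1.5586796×10^-4
Rp = 0.004576 / 1.5586796×10^-4 = 29.36 ohm*cm^2

29.36 ohm*cm^2


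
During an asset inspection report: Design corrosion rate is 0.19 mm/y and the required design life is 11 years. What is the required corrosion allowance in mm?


Corrosion allowance = CR × design life
CA = 0.19 * 11 = 2.09 mm

2.09 mm


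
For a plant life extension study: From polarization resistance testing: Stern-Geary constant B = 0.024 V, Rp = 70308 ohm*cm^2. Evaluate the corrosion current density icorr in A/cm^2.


Apply the Stern-Geary relation: icorr = B / Rp
icorr = 0.024 / 70308 = 3.414×10^-7 A/cm^2

3.414×10^-7 A/cm^2


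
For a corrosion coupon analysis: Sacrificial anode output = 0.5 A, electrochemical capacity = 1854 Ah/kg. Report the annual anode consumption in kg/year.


Annual consumption = current * hours per year / capacity
Rate = 0.5 * 8760 / 1854 = 2.4 kg/year

2.4 kg/year


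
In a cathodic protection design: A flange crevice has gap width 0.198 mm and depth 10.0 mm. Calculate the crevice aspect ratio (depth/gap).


Aspect ratio = depth / gap
Ratio = 10.0 / 0.198 = 50.5

50.5


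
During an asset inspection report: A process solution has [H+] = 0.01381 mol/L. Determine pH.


pH = −log10[H+]
pH = −log10(0.01381) = 1.86

1.86


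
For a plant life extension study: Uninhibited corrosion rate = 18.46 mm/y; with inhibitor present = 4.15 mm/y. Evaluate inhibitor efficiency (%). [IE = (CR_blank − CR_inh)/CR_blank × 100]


Apply the inhibitor-efficiency definition: IE = (CR_blank − CR_inh)/CR_blank × 100
IE = (18.46 − 4.15) / 18.46 × 100
IE = 14.31 / 18.46 × 100 = 77.5 %

77.5 %


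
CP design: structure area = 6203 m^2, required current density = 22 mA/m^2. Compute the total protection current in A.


I = area * current density, then convert mA → A (÷1000)
I = 6203 * 22 / 1000 = 136.47 A

136.47 A


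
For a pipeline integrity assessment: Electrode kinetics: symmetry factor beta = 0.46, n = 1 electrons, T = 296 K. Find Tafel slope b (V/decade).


Apply the Tafel slope relation: b = 2.303*R*T/(beta*n*F)
Numerator: 2.303 * 8.314 * 296 = 5667.55
Denominator: 0.46 * 1 * 96485 = 44383.1
b = 5667.55 / 44383.1 = 0.1277 V/decade

0.1277 V/decade


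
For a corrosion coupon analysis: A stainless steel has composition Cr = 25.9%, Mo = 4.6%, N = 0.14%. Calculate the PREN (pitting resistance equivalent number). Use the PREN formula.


Apply the PREN formula: PREN = Cr + 3.3*Mo + 16*N
PREN = 25.9 + 3.3*4.6 + 16*0.14
PREN = 25.9 + 15.18 + 2.24 = 43.32

43.32


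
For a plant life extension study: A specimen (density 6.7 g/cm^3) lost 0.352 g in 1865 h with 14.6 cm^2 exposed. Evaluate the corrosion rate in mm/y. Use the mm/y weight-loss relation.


Apply the mm/y weight-loss relation: CR = 87600 * W / (D * A * T)
Numerator: 87600 * 0.352 = 30835.2
Denominator: 6.7 * 14.6 * 1865 = 182434.3
CR = 30835.2 / 182434.3 = 0.169 mm/y

0.169 mm/y


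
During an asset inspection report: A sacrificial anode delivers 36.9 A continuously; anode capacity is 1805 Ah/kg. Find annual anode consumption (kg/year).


Annual consumption = current * hours per year / capacity
Rate = 36.9 * 8760 / 1805 = 179.1 kg/year

179.1 kg/year


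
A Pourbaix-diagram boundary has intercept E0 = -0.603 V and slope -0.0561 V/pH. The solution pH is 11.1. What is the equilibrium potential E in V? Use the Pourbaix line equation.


Apply the Pourbaix line equation: E = E0 + slope*pH
E = -0.603 + (-0.0561)*11.1 = -0.603 + (-0.62271) = -1.22571 V
Rounded to 4 decimal places: E = -1.2257 V

-1.2257 V


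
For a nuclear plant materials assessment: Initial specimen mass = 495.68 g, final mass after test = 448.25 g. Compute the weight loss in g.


Weight loss = initial − final
WL = 495.68 − 448.25 = 47.43 g

47.43 g


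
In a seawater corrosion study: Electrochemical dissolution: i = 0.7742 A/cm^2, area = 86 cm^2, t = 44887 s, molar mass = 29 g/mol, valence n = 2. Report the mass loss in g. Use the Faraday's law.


Apply Faraday's law: m = i*A*t*M / (n*F)
Total charge passed Q = i*A*t = 0.7742*86*44887 = 2988630.3244 C
m = Q*M/(n*F) = 2988630.3244*29/(2*96485) = 449.13862 g

449.13862 g


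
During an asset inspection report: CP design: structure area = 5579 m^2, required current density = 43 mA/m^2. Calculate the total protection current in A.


I = area * current density, then convert mA → A (÷1000)
I = 5579 * 43 / 1000 = 239.9 A

239.9 A


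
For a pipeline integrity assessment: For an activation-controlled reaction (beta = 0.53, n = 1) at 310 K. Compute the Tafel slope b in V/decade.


Apply the Tafel slope relation: b = 2.303*R*T/(beta*n*F)
Numerator: 2.303 * 8.314 * 310 = 5935.61
Denominator: 0.53 * 1 * 96485 = 51137.05
b = 5935.61 / 51137.05 = 0.116 V/decade

0.116 V/decade


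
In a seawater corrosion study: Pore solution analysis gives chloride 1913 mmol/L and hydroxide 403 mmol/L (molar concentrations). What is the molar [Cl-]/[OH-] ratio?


Threshold parameter = [Cl-] / [OH-] (molar basis; both in mmol/L, so units cancel)
Ratio = 1913 / 403 = 4.75

4.75


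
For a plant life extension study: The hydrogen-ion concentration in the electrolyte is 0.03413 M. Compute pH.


pH = −log10[H+]
pH = −log10(0.03413) = 1.47

1.47


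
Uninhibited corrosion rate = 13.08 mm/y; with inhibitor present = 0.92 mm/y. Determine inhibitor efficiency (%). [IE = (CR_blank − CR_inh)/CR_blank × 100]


Apply the inhibitor-efficiency definition: IE = (CR_blank − CR_inh)/CR_blank × 100
IE = (13.08 − 0.92) / 13.08 × 100
IE = 12.16 / 13.08 × 100 = 93.0 %

93.0 %


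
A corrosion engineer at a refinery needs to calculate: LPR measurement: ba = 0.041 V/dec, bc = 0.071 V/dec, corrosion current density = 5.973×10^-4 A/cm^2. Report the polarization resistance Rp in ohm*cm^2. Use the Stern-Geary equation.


Apply the Stern-Geary equation: Rp = ba*bc / (2.303*icorr*(ba+bc))
ba*bc = 0.041*0.071 = 0.002911
ba+bc = 0.112; 2.303*icorr*(ba+bc) = 2.303*5.973×10^-4*0.112 = 1.5406517×10^-4
Rp = 0.002911 / 1.5406517×10^-4 = 18.9 ohm*cm^2

18.9 ohm*cm^2


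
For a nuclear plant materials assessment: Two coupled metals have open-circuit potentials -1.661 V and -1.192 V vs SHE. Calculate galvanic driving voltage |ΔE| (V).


Driving voltage is the absolute potential difference.
|ΔE| = |-1.661 − (-1.192)| = 0.469 V

0.469 V


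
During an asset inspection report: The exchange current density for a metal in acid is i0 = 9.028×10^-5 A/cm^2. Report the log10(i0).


i0 = 9.028×10^-5 A/cm^2
log10(i0) = -4.044

-4.044


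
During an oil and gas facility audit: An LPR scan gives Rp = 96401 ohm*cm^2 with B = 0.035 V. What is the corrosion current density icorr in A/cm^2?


Apply the Stern-Geary relation: icorr = B / Rp
icorr = 0.035 / 96401 = 3.631×10^-7 A/cm^2

3.631×10^-7 A/cm^2


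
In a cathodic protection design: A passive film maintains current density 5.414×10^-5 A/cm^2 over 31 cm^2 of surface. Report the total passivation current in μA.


I = i_pass * A, then convert A → μA (×10^6)
I = 5.414×10^-5 * 31 * 10^6 = 1678.34 μA

1678.34 μA


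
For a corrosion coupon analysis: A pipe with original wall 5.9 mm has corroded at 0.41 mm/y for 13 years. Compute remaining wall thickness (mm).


Remaining wall = original − CR × time
t = 5.9 − 0.41*13 = 5.9 − 5.33 = 0.57 mm

0.57 mm


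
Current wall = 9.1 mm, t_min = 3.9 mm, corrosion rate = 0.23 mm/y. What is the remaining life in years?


Apply the remaining-life relation: RL = (t_current − t_min) / CR
RL = (9.1 − 3.9) / 0.23 = 5.2 / 0.23 = 22.6 years

22.6 years


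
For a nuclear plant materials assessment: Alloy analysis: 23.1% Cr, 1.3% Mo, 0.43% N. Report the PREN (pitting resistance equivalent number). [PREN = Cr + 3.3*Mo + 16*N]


Apply the PREN formula: PREN = Cr + 3.3*Mo + 16*N
PREN = 23.1 + 3.3*1.3 + 16*0.43
PREN = 23.1 + 4.29 + 6.88 = 34.27

34.27


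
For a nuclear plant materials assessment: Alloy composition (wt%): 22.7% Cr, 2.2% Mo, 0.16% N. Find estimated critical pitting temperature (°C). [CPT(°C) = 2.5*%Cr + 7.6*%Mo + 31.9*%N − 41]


Apply the ASTM G48 empirical CPT estimate: CPT(°C) = 2.5*%Cr + 7.6*%Mo + 31.9*%N − 41
2.5*22.7 = 56.75; 7.6*2.2 = 16.72; 31.9*0.16 = 5.104
CPT = 56.75 + 16.72 + 5.104 − 41 = 37.574 °C
Rounded to 0.1 °C: CPT ≈ 37.6 °C

37.6 °C


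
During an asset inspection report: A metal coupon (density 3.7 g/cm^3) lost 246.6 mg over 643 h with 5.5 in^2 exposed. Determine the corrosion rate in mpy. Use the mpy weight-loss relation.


Apply the mpy weight-loss relation: CR = 534 * W / (D * A * T)
Numerator: 534 * 246.6 = 131684.4
Denominator: 3.7 * 5.5 * 643 = 13085.05
CR = 131684.4 / 13085.05 = 10.0637 mpy

10.0637 mpy


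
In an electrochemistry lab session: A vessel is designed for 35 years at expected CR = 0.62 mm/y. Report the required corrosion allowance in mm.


Corrosion allowance = CR × design life
CA = 0.62 * 35 = 21.7 mm

21.7 mm


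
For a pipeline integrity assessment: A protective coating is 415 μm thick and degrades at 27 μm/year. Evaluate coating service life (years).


Service life = thickness / degradation rate
Life = 415 / 27 = 15.4 years

15.4 years
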